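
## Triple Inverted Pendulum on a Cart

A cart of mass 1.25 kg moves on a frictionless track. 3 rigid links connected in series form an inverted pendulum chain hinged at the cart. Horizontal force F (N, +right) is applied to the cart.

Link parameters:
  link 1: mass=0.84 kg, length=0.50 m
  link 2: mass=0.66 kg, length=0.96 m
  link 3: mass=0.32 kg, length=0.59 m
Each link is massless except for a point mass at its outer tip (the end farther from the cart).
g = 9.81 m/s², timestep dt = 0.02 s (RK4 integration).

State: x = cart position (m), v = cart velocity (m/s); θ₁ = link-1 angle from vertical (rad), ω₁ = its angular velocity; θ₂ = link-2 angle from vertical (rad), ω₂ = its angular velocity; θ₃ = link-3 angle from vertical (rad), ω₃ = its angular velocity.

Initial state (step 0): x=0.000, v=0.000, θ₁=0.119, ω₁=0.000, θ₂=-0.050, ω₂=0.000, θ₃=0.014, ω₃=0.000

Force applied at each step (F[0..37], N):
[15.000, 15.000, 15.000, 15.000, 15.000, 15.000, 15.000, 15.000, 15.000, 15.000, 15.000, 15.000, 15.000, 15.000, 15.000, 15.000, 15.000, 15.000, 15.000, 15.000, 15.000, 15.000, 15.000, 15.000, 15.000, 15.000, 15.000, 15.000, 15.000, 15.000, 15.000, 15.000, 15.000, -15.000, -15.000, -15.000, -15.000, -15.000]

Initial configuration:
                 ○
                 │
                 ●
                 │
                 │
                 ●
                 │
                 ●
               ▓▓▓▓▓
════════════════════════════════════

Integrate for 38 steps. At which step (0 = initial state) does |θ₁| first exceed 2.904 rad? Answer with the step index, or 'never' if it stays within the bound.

Answer: never

Derivation:
apply F[0]=+15.000 → step 1: x=0.002, v=0.204, θ₁=0.116, ω₁=-0.277, θ₂=-0.051, ω₂=-0.087, θ₃=0.014, ω₃=0.034
apply F[1]=+15.000 → step 2: x=0.008, v=0.410, θ₁=0.108, ω₁=-0.563, θ₂=-0.053, ω₂=-0.171, θ₃=0.015, ω₃=0.068
apply F[2]=+15.000 → step 3: x=0.018, v=0.619, θ₁=0.094, ω₁=-0.868, θ₂=-0.058, ω₂=-0.250, θ₃=0.017, ω₃=0.105
apply F[3]=+15.000 → step 4: x=0.033, v=0.835, θ₁=0.073, ω₁=-1.200, θ₂=-0.063, ω₂=-0.322, θ₃=0.020, ω₃=0.143
apply F[4]=+15.000 → step 5: x=0.052, v=1.059, θ₁=0.045, ω₁=-1.570, θ₂=-0.070, ω₂=-0.383, θ₃=0.023, ω₃=0.183
apply F[5]=+15.000 → step 6: x=0.075, v=1.292, θ₁=0.010, ω₁=-1.985, θ₂=-0.079, ω₂=-0.430, θ₃=0.027, ω₃=0.224
apply F[6]=+15.000 → step 7: x=0.104, v=1.534, θ₁=-0.034, ω₁=-2.451, θ₂=-0.088, ω₂=-0.460, θ₃=0.032, ω₃=0.263
apply F[7]=+15.000 → step 8: x=0.137, v=1.783, θ₁=-0.089, ω₁=-2.964, θ₂=-0.097, ω₂=-0.474, θ₃=0.037, ω₃=0.295
apply F[8]=+15.000 → step 9: x=0.175, v=2.033, θ₁=-0.153, ω₁=-3.508, θ₂=-0.106, ω₂=-0.476, θ₃=0.043, ω₃=0.314
apply F[9]=+15.000 → step 10: x=0.218, v=2.273, θ₁=-0.229, ω₁=-4.052, θ₂=-0.116, ω₂=-0.477, θ₃=0.050, ω₃=0.314
apply F[10]=+15.000 → step 11: x=0.266, v=2.491, θ₁=-0.315, ω₁=-4.556, θ₂=-0.126, ω₂=-0.491, θ₃=0.056, ω₃=0.289
apply F[11]=+15.000 → step 12: x=0.317, v=2.676, θ₁=-0.411, ω₁=-4.985, θ₂=-0.136, ω₂=-0.537, θ₃=0.061, ω₃=0.240
apply F[12]=+15.000 → step 13: x=0.373, v=2.824, θ₁=-0.514, ω₁=-5.324, θ₂=-0.147, ω₂=-0.624, θ₃=0.065, ω₃=0.170
apply F[13]=+15.000 → step 14: x=0.430, v=2.935, θ₁=-0.623, ω₁=-5.580, θ₂=-0.161, ω₂=-0.757, θ₃=0.068, ω₃=0.086
apply F[14]=+15.000 → step 15: x=0.490, v=3.015, θ₁=-0.737, ω₁=-5.772, θ₂=-0.178, ω₂=-0.932, θ₃=0.069, ω₃=-0.007
apply F[15]=+15.000 → step 16: x=0.551, v=3.067, θ₁=-0.854, ω₁=-5.919, θ₂=-0.199, ω₂=-1.145, θ₃=0.068, ω₃=-0.106
apply F[16]=+15.000 → step 17: x=0.612, v=3.097, θ₁=-0.973, ω₁=-6.038, θ₂=-0.224, ω₂=-1.391, θ₃=0.064, ω₃=-0.210
apply F[17]=+15.000 → step 18: x=0.674, v=3.107, θ₁=-1.095, ω₁=-6.141, θ₂=-0.254, ω₂=-1.666, θ₃=0.059, ω₃=-0.320
apply F[18]=+15.000 → step 19: x=0.736, v=3.099, θ₁=-1.219, ω₁=-6.234, θ₂=-0.291, ω₂=-1.969, θ₃=0.052, ω₃=-0.436
apply F[19]=+15.000 → step 20: x=0.798, v=3.075, θ₁=-1.344, ω₁=-6.320, θ₂=-0.333, ω₂=-2.297, θ₃=0.042, ω₃=-0.563
apply F[20]=+15.000 → step 21: x=0.859, v=3.037, θ₁=-1.471, ω₁=-6.399, θ₂=-0.383, ω₂=-2.650, θ₃=0.029, ω₃=-0.704
apply F[21]=+15.000 → step 22: x=0.920, v=2.986, θ₁=-1.600, ω₁=-6.466, θ₂=-0.440, ω₂=-3.026, θ₃=0.013, ω₃=-0.865
apply F[22]=+15.000 → step 23: x=0.979, v=2.925, θ₁=-1.730, ω₁=-6.516, θ₂=-0.504, ω₂=-3.426, θ₃=-0.006, ω₃=-1.052
apply F[23]=+15.000 → step 24: x=1.037, v=2.859, θ₁=-1.861, ω₁=-6.536, θ₂=-0.577, ω₂=-3.849, θ₃=-0.029, ω₃=-1.274
apply F[24]=+15.000 → step 25: x=1.093, v=2.791, θ₁=-1.991, ω₁=-6.511, θ₂=-0.658, ω₂=-4.292, θ₃=-0.057, ω₃=-1.541
apply F[25]=+15.000 → step 26: x=1.148, v=2.728, θ₁=-2.121, ω₁=-6.417, θ₂=-0.749, ω₂=-4.751, θ₃=-0.091, ω₃=-1.866
apply F[26]=+15.000 → step 27: x=1.202, v=2.679, θ₁=-2.247, ω₁=-6.224, θ₂=-0.848, ω₂=-5.218, θ₃=-0.132, ω₃=-2.262
apply F[27]=+15.000 → step 28: x=1.256, v=2.653, θ₁=-2.369, ω₁=-5.898, θ₂=-0.957, ω₂=-5.680, θ₃=-0.182, ω₃=-2.745
apply F[28]=+15.000 → step 29: x=1.309, v=2.658, θ₁=-2.482, ω₁=-5.405, θ₂=-1.075, ω₂=-6.120, θ₃=-0.243, ω₃=-3.329
apply F[29]=+15.000 → step 30: x=1.362, v=2.700, θ₁=-2.584, ω₁=-4.723, θ₂=-1.202, ω₂=-6.518, θ₃=-0.316, ω₃=-4.024
apply F[30]=+15.000 → step 31: x=1.417, v=2.777, θ₁=-2.670, ω₁=-3.848, θ₂=-1.336, ω₂=-6.859, θ₃=-0.404, ω₃=-4.837
apply F[31]=+15.000 → step 32: x=1.473, v=2.881, θ₁=-2.736, ω₁=-2.801, θ₂=-1.476, ω₂=-7.137, θ₃=-0.510, ω₃=-5.769
apply F[32]=+15.000 → step 33: x=1.532, v=3.000, θ₁=-2.781, ω₁=-1.621, θ₂=-1.621, ω₂=-7.359, θ₃=-0.636, ω₃=-6.824
apply F[33]=-15.000 → step 34: x=1.589, v=2.675, θ₁=-2.810, ω₁=-1.261, θ₂=-1.768, ω₂=-7.402, θ₃=-0.783, ω₃=-7.942
apply F[34]=-15.000 → step 35: x=1.639, v=2.334, θ₁=-2.831, ω₁=-0.885, θ₂=-1.917, ω₂=-7.431, θ₃=-0.954, ω₃=-9.177
apply F[35]=-15.000 → step 36: x=1.682, v=1.972, θ₁=-2.845, ω₁=-0.508, θ₂=-2.065, ω₂=-7.427, θ₃=-1.152, ω₃=-10.557
apply F[36]=-15.000 → step 37: x=1.718, v=1.579, θ₁=-2.852, ω₁=-0.158, θ₂=-2.213, ω₂=-7.364, θ₃=-1.378, ω₃=-12.106
apply F[37]=-15.000 → step 38: x=1.745, v=1.143, θ₁=-2.852, ω₁=0.108, θ₂=-2.359, ω₂=-7.213, θ₃=-1.637, ω₃=-13.834
max |θ₁| = 2.852 ≤ 2.904 over all 39 states.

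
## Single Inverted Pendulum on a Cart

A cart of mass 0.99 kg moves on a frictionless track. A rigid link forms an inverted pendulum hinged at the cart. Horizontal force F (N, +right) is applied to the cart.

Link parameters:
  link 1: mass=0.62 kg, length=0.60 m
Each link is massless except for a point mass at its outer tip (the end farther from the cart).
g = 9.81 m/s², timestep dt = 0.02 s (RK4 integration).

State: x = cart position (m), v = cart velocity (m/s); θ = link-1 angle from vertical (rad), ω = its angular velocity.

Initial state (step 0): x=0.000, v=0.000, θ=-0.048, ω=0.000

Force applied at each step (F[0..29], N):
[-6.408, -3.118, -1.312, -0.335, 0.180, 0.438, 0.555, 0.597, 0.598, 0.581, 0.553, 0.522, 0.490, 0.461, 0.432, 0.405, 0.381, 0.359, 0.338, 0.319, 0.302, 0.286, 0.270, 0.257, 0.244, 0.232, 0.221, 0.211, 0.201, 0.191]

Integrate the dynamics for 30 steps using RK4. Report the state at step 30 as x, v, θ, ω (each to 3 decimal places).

Answer: x=-0.057, v=-0.017, θ=0.010, ω=-0.008

Derivation:
apply F[0]=-6.408 → step 1: x=-0.001, v=-0.123, θ=-0.046, ω=0.190
apply F[1]=-3.118 → step 2: x=-0.004, v=-0.181, θ=-0.041, ω=0.272
apply F[2]=-1.312 → step 3: x=-0.008, v=-0.203, θ=-0.036, ω=0.295
apply F[3]=-0.335 → step 4: x=-0.012, v=-0.206, θ=-0.030, ω=0.289
apply F[4]=+0.180 → step 5: x=-0.016, v=-0.199, θ=-0.024, ω=0.268
apply F[5]=+0.438 → step 6: x=-0.020, v=-0.187, θ=-0.019, ω=0.242
apply F[6]=+0.555 → step 7: x=-0.024, v=-0.174, θ=-0.015, ω=0.214
apply F[7]=+0.597 → step 8: x=-0.027, v=-0.160, θ=-0.011, ω=0.188
apply F[8]=+0.598 → step 9: x=-0.030, v=-0.147, θ=-0.007, ω=0.163
apply F[9]=+0.581 → step 10: x=-0.033, v=-0.135, θ=-0.004, ω=0.140
apply F[10]=+0.553 → step 11: x=-0.035, v=-0.123, θ=-0.002, ω=0.120
apply F[11]=+0.522 → step 12: x=-0.038, v=-0.112, θ=0.001, ω=0.102
apply F[12]=+0.490 → step 13: x=-0.040, v=-0.103, θ=0.002, ω=0.086
apply F[13]=+0.461 → step 14: x=-0.042, v=-0.094, θ=0.004, ω=0.073
apply F[14]=+0.432 → step 15: x=-0.044, v=-0.086, θ=0.005, ω=0.061
apply F[15]=+0.405 → step 16: x=-0.045, v=-0.078, θ=0.007, ω=0.050
apply F[16]=+0.381 → step 17: x=-0.047, v=-0.071, θ=0.007, ω=0.041
apply F[17]=+0.359 → step 18: x=-0.048, v=-0.065, θ=0.008, ω=0.033
apply F[18]=+0.338 → step 19: x=-0.050, v=-0.059, θ=0.009, ω=0.026
apply F[19]=+0.319 → step 20: x=-0.051, v=-0.054, θ=0.009, ω=0.020
apply F[20]=+0.302 → step 21: x=-0.052, v=-0.049, θ=0.010, ω=0.015
apply F[21]=+0.286 → step 22: x=-0.053, v=-0.044, θ=0.010, ω=0.011
apply F[22]=+0.270 → step 23: x=-0.053, v=-0.040, θ=0.010, ω=0.007
apply F[23]=+0.257 → step 24: x=-0.054, v=-0.036, θ=0.010, ω=0.004
apply F[24]=+0.244 → step 25: x=-0.055, v=-0.033, θ=0.010, ω=0.001
apply F[25]=+0.232 → step 26: x=-0.056, v=-0.029, θ=0.010, ω=-0.002
apply F[26]=+0.221 → step 27: x=-0.056, v=-0.026, θ=0.010, ω=-0.004
apply F[27]=+0.211 → step 28: x=-0.057, v=-0.023, θ=0.010, ω=-0.005
apply F[28]=+0.201 → step 29: x=-0.057, v=-0.020, θ=0.010, ω=-0.007
apply F[29]=+0.191 → step 30: x=-0.057, v=-0.017, θ=0.010, ω=-0.008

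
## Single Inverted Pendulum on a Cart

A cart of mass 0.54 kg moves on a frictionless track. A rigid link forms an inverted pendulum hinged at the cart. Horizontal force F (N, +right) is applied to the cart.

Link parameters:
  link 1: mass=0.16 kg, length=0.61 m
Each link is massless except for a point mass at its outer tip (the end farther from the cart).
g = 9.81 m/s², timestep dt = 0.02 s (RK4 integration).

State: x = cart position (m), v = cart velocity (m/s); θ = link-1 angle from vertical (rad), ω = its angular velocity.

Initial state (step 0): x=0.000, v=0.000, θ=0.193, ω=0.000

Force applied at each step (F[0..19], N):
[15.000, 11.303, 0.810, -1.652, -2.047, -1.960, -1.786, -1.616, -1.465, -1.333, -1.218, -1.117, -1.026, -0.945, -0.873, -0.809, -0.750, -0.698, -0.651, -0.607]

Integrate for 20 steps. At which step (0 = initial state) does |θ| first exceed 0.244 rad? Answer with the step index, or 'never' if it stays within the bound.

apply F[0]=+15.000 → step 1: x=0.005, v=0.539, θ=0.185, ω=-0.807
apply F[1]=+11.303 → step 2: x=0.020, v=0.945, θ=0.163, ω=-1.406
apply F[2]=+0.810 → step 3: x=0.039, v=0.967, θ=0.135, ω=-1.395
apply F[3]=-1.652 → step 4: x=0.058, v=0.900, θ=0.108, ω=-1.247
apply F[4]=-2.047 → step 5: x=0.075, v=0.820, θ=0.085, ω=-1.084
apply F[5]=-1.960 → step 6: x=0.091, v=0.743, θ=0.065, ω=-0.935
apply F[6]=-1.786 → step 7: x=0.105, v=0.674, θ=0.048, ω=-0.804
apply F[7]=-1.616 → step 8: x=0.118, v=0.612, θ=0.033, ω=-0.689
apply F[8]=-1.465 → step 9: x=0.130, v=0.556, θ=0.020, ω=-0.589
apply F[9]=-1.333 → step 10: x=0.140, v=0.506, θ=0.009, ω=-0.503
apply F[10]=-1.218 → step 11: x=0.150, v=0.461, θ=-0.000, ω=-0.427
apply F[11]=-1.117 → step 12: x=0.159, v=0.419, θ=-0.008, ω=-0.361
apply F[12]=-1.026 → step 13: x=0.167, v=0.382, θ=-0.015, ω=-0.303
apply F[13]=-0.945 → step 14: x=0.174, v=0.348, θ=-0.020, ω=-0.253
apply F[14]=-0.873 → step 15: x=0.181, v=0.317, θ=-0.025, ω=-0.210
apply F[15]=-0.809 → step 16: x=0.187, v=0.289, θ=-0.029, ω=-0.172
apply F[16]=-0.750 → step 17: x=0.192, v=0.263, θ=-0.032, ω=-0.139
apply F[17]=-0.698 → step 18: x=0.197, v=0.239, θ=-0.034, ω=-0.111
apply F[18]=-0.651 → step 19: x=0.202, v=0.217, θ=-0.036, ω=-0.086
apply F[19]=-0.607 → step 20: x=0.206, v=0.196, θ=-0.038, ω=-0.065
max |θ| = 0.193 ≤ 0.244 over all 21 states.

Answer: never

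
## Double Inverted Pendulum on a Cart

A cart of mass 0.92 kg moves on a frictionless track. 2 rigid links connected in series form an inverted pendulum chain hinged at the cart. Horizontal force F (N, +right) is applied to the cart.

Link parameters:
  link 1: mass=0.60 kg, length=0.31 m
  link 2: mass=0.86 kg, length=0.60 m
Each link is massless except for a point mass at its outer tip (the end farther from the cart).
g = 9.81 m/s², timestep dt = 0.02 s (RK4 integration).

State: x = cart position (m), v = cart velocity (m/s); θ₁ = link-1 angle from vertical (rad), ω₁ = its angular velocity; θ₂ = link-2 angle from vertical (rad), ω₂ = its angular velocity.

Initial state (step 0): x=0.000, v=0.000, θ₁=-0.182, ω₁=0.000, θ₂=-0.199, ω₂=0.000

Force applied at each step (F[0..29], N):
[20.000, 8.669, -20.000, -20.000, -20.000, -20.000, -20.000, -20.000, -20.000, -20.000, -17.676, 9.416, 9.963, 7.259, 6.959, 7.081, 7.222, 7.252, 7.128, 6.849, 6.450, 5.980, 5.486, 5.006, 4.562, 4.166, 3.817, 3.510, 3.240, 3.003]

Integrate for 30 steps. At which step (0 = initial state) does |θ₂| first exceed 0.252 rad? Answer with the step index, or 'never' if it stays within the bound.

apply F[0]=+20.000 → step 1: x=0.005, v=0.465, θ₁=-0.198, ω₁=-1.585, θ₂=-0.199, ω₂=-0.005
apply F[1]=+8.669 → step 2: x=0.016, v=0.693, θ₁=-0.238, ω₁=-2.448, θ₂=-0.199, ω₂=0.003
apply F[2]=-20.000 → step 3: x=0.027, v=0.359, θ₁=-0.279, ω₁=-1.641, θ₂=-0.199, ω₂=0.064
apply F[3]=-20.000 → step 4: x=0.031, v=0.045, θ₁=-0.305, ω₁=-0.970, θ₂=-0.196, ω₂=0.166
apply F[4]=-20.000 → step 5: x=0.029, v=-0.257, θ₁=-0.318, ω₁=-0.382, θ₂=-0.192, ω₂=0.296
apply F[5]=-20.000 → step 6: x=0.020, v=-0.556, θ₁=-0.320, ω₁=0.170, θ₂=-0.184, ω₂=0.441
apply F[6]=-20.000 → step 7: x=0.006, v=-0.857, θ₁=-0.311, ω₁=0.729, θ₂=-0.174, ω₂=0.591
apply F[7]=-20.000 → step 8: x=-0.014, v=-1.168, θ₁=-0.291, ω₁=1.337, θ₂=-0.161, ω₂=0.734
apply F[8]=-20.000 → step 9: x=-0.040, v=-1.495, θ₁=-0.257, ω₁=2.042, θ₂=-0.145, ω₂=0.857
apply F[9]=-20.000 → step 10: x=-0.074, v=-1.847, θ₁=-0.208, ω₁=2.898, θ₂=-0.127, ω₂=0.947
apply F[10]=-17.676 → step 11: x=-0.114, v=-2.182, θ₁=-0.141, ω₁=3.804, θ₂=-0.107, ω₂=0.990
apply F[11]=+9.416 → step 12: x=-0.156, v=-1.962, θ₁=-0.073, ω₁=3.030, θ₂=-0.087, ω₂=0.993
apply F[12]=+9.963 → step 13: x=-0.192, v=-1.736, θ₁=-0.020, ω₁=2.292, θ₂=-0.068, ω₂=0.975
apply F[13]=+7.259 → step 14: x=-0.226, v=-1.579, θ₁=0.021, ω₁=1.829, θ₂=-0.049, ω₂=0.936
apply F[14]=+6.959 → step 15: x=-0.256, v=-1.438, θ₁=0.054, ω₁=1.462, θ₂=-0.030, ω₂=0.880
apply F[15]=+7.081 → step 16: x=-0.283, v=-1.304, θ₁=0.080, ω₁=1.148, θ₂=-0.013, ω₂=0.812
apply F[16]=+7.222 → step 17: x=-0.308, v=-1.175, θ₁=0.100, ω₁=0.874, θ₂=0.002, ω₂=0.737
apply F[17]=+7.252 → step 18: x=-0.330, v=-1.051, θ₁=0.115, ω₁=0.635, θ₂=0.016, ω₂=0.658
apply F[18]=+7.128 → step 19: x=-0.350, v=-0.935, θ₁=0.126, ω₁=0.428, θ₂=0.028, ω₂=0.578
apply F[19]=+6.849 → step 20: x=-0.368, v=-0.827, θ₁=0.132, ω₁=0.255, θ₂=0.039, ω₂=0.499
apply F[20]=+6.450 → step 21: x=-0.383, v=-0.730, θ₁=0.136, ω₁=0.114, θ₂=0.048, ω₂=0.425
apply F[21]=+5.980 → step 22: x=-0.397, v=-0.644, θ₁=0.137, ω₁=0.004, θ₂=0.056, ω₂=0.355
apply F[22]=+5.486 → step 23: x=-0.409, v=-0.569, θ₁=0.137, ω₁=-0.079, θ₂=0.063, ω₂=0.292
apply F[23]=+5.006 → step 24: x=-0.420, v=-0.503, θ₁=0.134, ω₁=-0.138, θ₂=0.068, ω₂=0.235
apply F[24]=+4.562 → step 25: x=-0.429, v=-0.446, θ₁=0.131, ω₁=-0.179, θ₂=0.072, ω₂=0.184
apply F[25]=+4.166 → step 26: x=-0.438, v=-0.397, θ₁=0.127, ω₁=-0.205, θ₂=0.075, ω₂=0.139
apply F[26]=+3.817 → step 27: x=-0.445, v=-0.353, θ₁=0.123, ω₁=-0.220, θ₂=0.078, ω₂=0.099
apply F[27]=+3.510 → step 28: x=-0.452, v=-0.315, θ₁=0.119, ω₁=-0.228, θ₂=0.079, ω₂=0.065
apply F[28]=+3.240 → step 29: x=-0.458, v=-0.281, θ₁=0.114, ω₁=-0.229, θ₂=0.080, ω₂=0.036
apply F[29]=+3.003 → step 30: x=-0.463, v=-0.251, θ₁=0.110, ω₁=-0.227, θ₂=0.081, ω₂=0.011
max |θ₂| = 0.199 ≤ 0.252 over all 31 states.

Answer: never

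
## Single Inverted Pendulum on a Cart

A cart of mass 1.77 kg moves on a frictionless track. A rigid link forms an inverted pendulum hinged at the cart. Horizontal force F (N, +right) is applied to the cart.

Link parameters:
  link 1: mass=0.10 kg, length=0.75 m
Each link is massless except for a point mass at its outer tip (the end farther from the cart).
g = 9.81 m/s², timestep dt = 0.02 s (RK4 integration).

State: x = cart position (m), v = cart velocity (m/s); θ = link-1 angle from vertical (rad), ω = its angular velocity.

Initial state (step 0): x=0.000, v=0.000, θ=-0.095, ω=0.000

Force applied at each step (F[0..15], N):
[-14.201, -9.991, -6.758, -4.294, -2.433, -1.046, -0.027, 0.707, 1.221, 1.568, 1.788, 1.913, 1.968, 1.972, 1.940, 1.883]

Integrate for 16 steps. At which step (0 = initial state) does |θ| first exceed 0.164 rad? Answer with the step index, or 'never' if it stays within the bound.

apply F[0]=-14.201 → step 1: x=-0.002, v=-0.159, θ=-0.093, ω=0.187
apply F[1]=-9.991 → step 2: x=-0.006, v=-0.271, θ=-0.088, ω=0.312
apply F[2]=-6.758 → step 3: x=-0.012, v=-0.347, θ=-0.081, ω=0.390
apply F[3]=-4.294 → step 4: x=-0.019, v=-0.394, θ=-0.073, ω=0.433
apply F[4]=-2.433 → step 5: x=-0.028, v=-0.421, θ=-0.064, ω=0.451
apply F[5]=-1.046 → step 6: x=-0.036, v=-0.432, θ=-0.055, ω=0.450
apply F[6]=-0.027 → step 7: x=-0.045, v=-0.432, θ=-0.046, ω=0.436
apply F[7]=+0.707 → step 8: x=-0.053, v=-0.423, θ=-0.038, ω=0.414
apply F[8]=+1.221 → step 9: x=-0.062, v=-0.409, θ=-0.030, ω=0.386
apply F[9]=+1.568 → step 10: x=-0.070, v=-0.391, θ=-0.022, ω=0.356
apply F[10]=+1.788 → step 11: x=-0.077, v=-0.371, θ=-0.016, ω=0.323
apply F[11]=+1.913 → step 12: x=-0.085, v=-0.349, θ=-0.009, ω=0.291
apply F[12]=+1.968 → step 13: x=-0.091, v=-0.327, θ=-0.004, ω=0.260
apply F[13]=+1.972 → step 14: x=-0.098, v=-0.305, θ=0.001, ω=0.230
apply F[14]=+1.940 → step 15: x=-0.103, v=-0.283, θ=0.005, ω=0.201
apply F[15]=+1.883 → step 16: x=-0.109, v=-0.261, θ=0.009, ω=0.175
max |θ| = 0.095 ≤ 0.164 over all 17 states.

Answer: never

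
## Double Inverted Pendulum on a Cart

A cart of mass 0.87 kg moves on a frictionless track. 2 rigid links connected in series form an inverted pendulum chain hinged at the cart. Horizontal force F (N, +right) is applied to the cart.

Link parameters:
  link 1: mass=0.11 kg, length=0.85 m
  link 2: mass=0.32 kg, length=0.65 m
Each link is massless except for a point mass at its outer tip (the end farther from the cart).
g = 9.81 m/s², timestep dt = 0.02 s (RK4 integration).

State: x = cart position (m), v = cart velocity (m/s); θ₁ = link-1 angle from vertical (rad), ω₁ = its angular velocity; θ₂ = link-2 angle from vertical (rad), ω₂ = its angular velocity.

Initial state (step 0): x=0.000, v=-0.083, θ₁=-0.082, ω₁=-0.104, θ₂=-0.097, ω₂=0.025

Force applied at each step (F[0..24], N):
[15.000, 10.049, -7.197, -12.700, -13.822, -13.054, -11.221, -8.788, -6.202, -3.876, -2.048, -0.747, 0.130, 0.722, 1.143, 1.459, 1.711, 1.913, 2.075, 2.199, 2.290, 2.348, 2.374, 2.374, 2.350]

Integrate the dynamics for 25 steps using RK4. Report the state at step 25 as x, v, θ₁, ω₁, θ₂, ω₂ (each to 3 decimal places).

Answer: x=-0.363, v=-0.683, θ₁=0.052, ω₁=0.198, θ₂=0.034, ω₂=0.217

Derivation:
apply F[0]=+15.000 → step 1: x=0.002, v=0.269, θ₁=-0.088, ω₁=-0.529, θ₂=-0.097, ω₂=0.013
apply F[1]=+10.049 → step 2: x=0.010, v=0.507, θ₁=-0.102, ω₁=-0.829, θ₂=-0.096, ω₂=0.011
apply F[2]=-7.197 → step 3: x=0.018, v=0.353, θ₁=-0.117, ω₁=-0.683, θ₂=-0.096, ω₂=0.027
apply F[3]=-12.700 → step 4: x=0.022, v=0.074, θ₁=-0.128, ω₁=-0.407, θ₂=-0.095, ω₂=0.064
apply F[4]=-13.822 → step 5: x=0.021, v=-0.228, θ₁=-0.133, ω₁=-0.113, θ₂=-0.093, ω₂=0.115
apply F[5]=-13.054 → step 6: x=0.014, v=-0.513, θ₁=-0.133, ω₁=0.156, θ₂=-0.091, ω₂=0.172
apply F[6]=-11.221 → step 7: x=0.001, v=-0.757, θ₁=-0.127, ω₁=0.379, θ₂=-0.087, ω₂=0.228
apply F[7]=-8.788 → step 8: x=-0.016, v=-0.946, θ₁=-0.118, ω₁=0.543, θ₂=-0.082, ω₂=0.277
apply F[8]=-6.202 → step 9: x=-0.036, v=-1.077, θ₁=-0.106, ω₁=0.648, θ₂=-0.076, ω₂=0.318
apply F[9]=-3.876 → step 10: x=-0.059, v=-1.157, θ₁=-0.093, ω₁=0.700, θ₂=-0.069, ω₂=0.350
apply F[10]=-2.048 → step 11: x=-0.082, v=-1.196, θ₁=-0.079, ω₁=0.713, θ₂=-0.062, ω₂=0.373
apply F[11]=-0.747 → step 12: x=-0.106, v=-1.207, θ₁=-0.064, ω₁=0.700, θ₂=-0.054, ω₂=0.388
apply F[12]=+0.130 → step 13: x=-0.130, v=-1.198, θ₁=-0.051, ω₁=0.672, θ₂=-0.046, ω₂=0.397
apply F[13]=+0.722 → step 14: x=-0.154, v=-1.178, θ₁=-0.038, ω₁=0.636, θ₂=-0.038, ω₂=0.399
apply F[14]=+1.143 → step 15: x=-0.177, v=-1.149, θ₁=-0.025, ω₁=0.597, θ₂=-0.030, ω₂=0.396
apply F[15]=+1.459 → step 16: x=-0.200, v=-1.113, θ₁=-0.014, ω₁=0.555, θ₂=-0.022, ω₂=0.388
apply F[16]=+1.711 → step 17: x=-0.222, v=-1.073, θ₁=-0.003, ω₁=0.512, θ₂=-0.015, ω₂=0.377
apply F[17]=+1.913 → step 18: x=-0.243, v=-1.029, θ₁=0.007, ω₁=0.469, θ₂=-0.007, ω₂=0.362
apply F[18]=+2.075 → step 19: x=-0.263, v=-0.983, θ₁=0.016, ω₁=0.427, θ₂=-0.000, ω₂=0.345
apply F[19]=+2.199 → step 20: x=-0.282, v=-0.934, θ₁=0.024, ω₁=0.385, θ₂=0.007, ω₂=0.326
apply F[20]=+2.290 → step 21: x=-0.300, v=-0.884, θ₁=0.031, ω₁=0.344, θ₂=0.013, ω₂=0.305
apply F[21]=+2.348 → step 22: x=-0.318, v=-0.833, θ₁=0.037, ω₁=0.305, θ₂=0.019, ω₂=0.284
apply F[22]=+2.374 → step 23: x=-0.334, v=-0.783, θ₁=0.043, ω₁=0.267, θ₂=0.024, ω₂=0.261
apply F[23]=+2.374 → step 24: x=-0.349, v=-0.732, θ₁=0.048, ω₁=0.232, θ₂=0.029, ω₂=0.239
apply F[24]=+2.350 → step 25: x=-0.363, v=-0.683, θ₁=0.052, ω₁=0.198, θ₂=0.034, ω₂=0.217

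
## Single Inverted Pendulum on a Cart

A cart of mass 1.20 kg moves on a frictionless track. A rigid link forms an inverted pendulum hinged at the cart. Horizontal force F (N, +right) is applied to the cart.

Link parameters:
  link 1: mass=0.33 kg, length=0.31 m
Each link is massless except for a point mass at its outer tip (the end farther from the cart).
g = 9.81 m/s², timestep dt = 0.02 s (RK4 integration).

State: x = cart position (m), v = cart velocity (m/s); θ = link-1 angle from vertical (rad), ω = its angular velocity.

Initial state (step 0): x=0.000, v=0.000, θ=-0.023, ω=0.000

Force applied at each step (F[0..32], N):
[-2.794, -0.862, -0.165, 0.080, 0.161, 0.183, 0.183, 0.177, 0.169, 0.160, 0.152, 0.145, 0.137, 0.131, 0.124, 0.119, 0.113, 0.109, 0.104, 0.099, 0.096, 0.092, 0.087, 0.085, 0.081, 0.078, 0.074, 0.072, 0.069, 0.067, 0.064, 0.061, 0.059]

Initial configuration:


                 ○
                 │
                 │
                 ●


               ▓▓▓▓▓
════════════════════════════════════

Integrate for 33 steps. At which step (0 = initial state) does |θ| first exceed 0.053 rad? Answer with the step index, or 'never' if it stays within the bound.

apply F[0]=-2.794 → step 1: x=-0.000, v=-0.045, θ=-0.022, ω=0.132
apply F[1]=-0.862 → step 2: x=-0.001, v=-0.059, θ=-0.019, ω=0.162
apply F[2]=-0.165 → step 3: x=-0.003, v=-0.060, θ=-0.016, ω=0.157
apply F[3]=+0.080 → step 4: x=-0.004, v=-0.058, θ=-0.013, ω=0.141
apply F[4]=+0.161 → step 5: x=-0.005, v=-0.055, θ=-0.010, ω=0.124
apply F[5]=+0.183 → step 6: x=-0.006, v=-0.052, θ=-0.008, ω=0.107
apply F[6]=+0.183 → step 7: x=-0.007, v=-0.048, θ=-0.006, ω=0.092
apply F[7]=+0.177 → step 8: x=-0.008, v=-0.045, θ=-0.004, ω=0.078
apply F[8]=+0.169 → step 9: x=-0.009, v=-0.042, θ=-0.003, ω=0.066
apply F[9]=+0.160 → step 10: x=-0.010, v=-0.039, θ=-0.001, ω=0.056
apply F[10]=+0.152 → step 11: x=-0.010, v=-0.037, θ=-0.000, ω=0.048
apply F[11]=+0.145 → step 12: x=-0.011, v=-0.034, θ=0.001, ω=0.040
apply F[12]=+0.137 → step 13: x=-0.012, v=-0.032, θ=0.001, ω=0.033
apply F[13]=+0.131 → step 14: x=-0.012, v=-0.030, θ=0.002, ω=0.028
apply F[14]=+0.124 → step 15: x=-0.013, v=-0.028, θ=0.002, ω=0.023
apply F[15]=+0.119 → step 16: x=-0.014, v=-0.026, θ=0.003, ω=0.019
apply F[16]=+0.113 → step 17: x=-0.014, v=-0.024, θ=0.003, ω=0.015
apply F[17]=+0.109 → step 18: x=-0.015, v=-0.023, θ=0.003, ω=0.012
apply F[18]=+0.104 → step 19: x=-0.015, v=-0.021, θ=0.004, ω=0.009
apply F[19]=+0.099 → step 20: x=-0.015, v=-0.020, θ=0.004, ω=0.007
apply F[20]=+0.096 → step 21: x=-0.016, v=-0.018, θ=0.004, ω=0.005
apply F[21]=+0.092 → step 22: x=-0.016, v=-0.017, θ=0.004, ω=0.003
apply F[22]=+0.087 → step 23: x=-0.016, v=-0.016, θ=0.004, ω=0.002
apply F[23]=+0.085 → step 24: x=-0.017, v=-0.015, θ=0.004, ω=0.000
apply F[24]=+0.081 → step 25: x=-0.017, v=-0.013, θ=0.004, ω=-0.001
apply F[25]=+0.078 → step 26: x=-0.017, v=-0.012, θ=0.004, ω=-0.001
apply F[26]=+0.074 → step 27: x=-0.018, v=-0.011, θ=0.004, ω=-0.002
apply F[27]=+0.072 → step 28: x=-0.018, v=-0.010, θ=0.004, ω=-0.003
apply F[28]=+0.069 → step 29: x=-0.018, v=-0.009, θ=0.004, ω=-0.003
apply F[29]=+0.067 → step 30: x=-0.018, v=-0.009, θ=0.004, ω=-0.004
apply F[30]=+0.064 → step 31: x=-0.018, v=-0.008, θ=0.004, ω=-0.004
apply F[31]=+0.061 → step 32: x=-0.018, v=-0.007, θ=0.004, ω=-0.004
apply F[32]=+0.059 → step 33: x=-0.019, v=-0.006, θ=0.004, ω=-0.005
max |θ| = 0.023 ≤ 0.053 over all 34 states.

Answer: never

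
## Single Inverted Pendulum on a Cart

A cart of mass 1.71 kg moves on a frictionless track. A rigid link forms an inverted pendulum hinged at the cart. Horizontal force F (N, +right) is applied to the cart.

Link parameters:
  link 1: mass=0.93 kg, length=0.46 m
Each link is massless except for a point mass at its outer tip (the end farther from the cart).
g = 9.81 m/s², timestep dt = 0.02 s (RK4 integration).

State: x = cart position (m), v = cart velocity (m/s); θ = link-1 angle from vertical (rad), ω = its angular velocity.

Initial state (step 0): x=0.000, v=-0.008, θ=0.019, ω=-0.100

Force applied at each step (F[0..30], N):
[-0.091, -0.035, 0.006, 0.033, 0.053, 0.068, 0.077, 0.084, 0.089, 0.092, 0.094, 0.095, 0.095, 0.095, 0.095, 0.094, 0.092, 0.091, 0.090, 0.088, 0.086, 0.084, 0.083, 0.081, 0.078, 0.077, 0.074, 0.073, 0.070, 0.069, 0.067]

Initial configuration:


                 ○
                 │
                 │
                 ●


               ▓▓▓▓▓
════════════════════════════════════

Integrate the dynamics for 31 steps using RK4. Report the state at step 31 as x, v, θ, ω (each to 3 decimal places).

Answer: x=-0.008, v=-0.007, θ=0.003, ω=-0.006

Derivation:
apply F[0]=-0.091 → step 1: x=-0.000, v=-0.011, θ=0.017, ω=-0.086
apply F[1]=-0.035 → step 2: x=-0.000, v=-0.013, θ=0.016, ω=-0.074
apply F[2]=+0.006 → step 3: x=-0.001, v=-0.015, θ=0.014, ω=-0.065
apply F[3]=+0.033 → step 4: x=-0.001, v=-0.016, θ=0.013, ω=-0.056
apply F[4]=+0.053 → step 5: x=-0.001, v=-0.016, θ=0.012, ω=-0.050
apply F[5]=+0.068 → step 6: x=-0.002, v=-0.017, θ=0.011, ω=-0.044
apply F[6]=+0.077 → step 7: x=-0.002, v=-0.017, θ=0.010, ω=-0.039
apply F[7]=+0.084 → step 8: x=-0.002, v=-0.017, θ=0.009, ω=-0.035
apply F[8]=+0.089 → step 9: x=-0.003, v=-0.017, θ=0.009, ω=-0.031
apply F[9]=+0.092 → step 10: x=-0.003, v=-0.017, θ=0.008, ω=-0.028
apply F[10]=+0.094 → step 11: x=-0.003, v=-0.017, θ=0.008, ω=-0.025
apply F[11]=+0.095 → step 12: x=-0.004, v=-0.016, θ=0.007, ω=-0.022
apply F[12]=+0.095 → step 13: x=-0.004, v=-0.016, θ=0.007, ω=-0.020
apply F[13]=+0.095 → step 14: x=-0.004, v=-0.016, θ=0.006, ω=-0.018
apply F[14]=+0.095 → step 15: x=-0.005, v=-0.015, θ=0.006, ω=-0.017
apply F[15]=+0.094 → step 16: x=-0.005, v=-0.015, θ=0.006, ω=-0.015
apply F[16]=+0.092 → step 17: x=-0.005, v=-0.014, θ=0.005, ω=-0.014
apply F[17]=+0.091 → step 18: x=-0.005, v=-0.014, θ=0.005, ω=-0.013
apply F[18]=+0.090 → step 19: x=-0.006, v=-0.013, θ=0.005, ω=-0.012
apply F[19]=+0.088 → step 20: x=-0.006, v=-0.013, θ=0.005, ω=-0.011
apply F[20]=+0.086 → step 21: x=-0.006, v=-0.012, θ=0.004, ω=-0.010
apply F[21]=+0.084 → step 22: x=-0.006, v=-0.012, θ=0.004, ω=-0.009
apply F[22]=+0.083 → step 23: x=-0.007, v=-0.011, θ=0.004, ω=-0.009
apply F[23]=+0.081 → step 24: x=-0.007, v=-0.010, θ=0.004, ω=-0.008
apply F[24]=+0.078 → step 25: x=-0.007, v=-0.010, θ=0.004, ω=-0.008
apply F[25]=+0.077 → step 26: x=-0.007, v=-0.009, θ=0.004, ω=-0.007
apply F[26]=+0.074 → step 27: x=-0.008, v=-0.009, θ=0.003, ω=-0.007
apply F[27]=+0.073 → step 28: x=-0.008, v=-0.008, θ=0.003, ω=-0.006
apply F[28]=+0.070 → step 29: x=-0.008, v=-0.008, θ=0.003, ω=-0.006
apply F[29]=+0.069 → step 30: x=-0.008, v=-0.007, θ=0.003, ω=-0.006
apply F[30]=+0.067 → step 31: x=-0.008, v=-0.007, θ=0.003, ω=-0.006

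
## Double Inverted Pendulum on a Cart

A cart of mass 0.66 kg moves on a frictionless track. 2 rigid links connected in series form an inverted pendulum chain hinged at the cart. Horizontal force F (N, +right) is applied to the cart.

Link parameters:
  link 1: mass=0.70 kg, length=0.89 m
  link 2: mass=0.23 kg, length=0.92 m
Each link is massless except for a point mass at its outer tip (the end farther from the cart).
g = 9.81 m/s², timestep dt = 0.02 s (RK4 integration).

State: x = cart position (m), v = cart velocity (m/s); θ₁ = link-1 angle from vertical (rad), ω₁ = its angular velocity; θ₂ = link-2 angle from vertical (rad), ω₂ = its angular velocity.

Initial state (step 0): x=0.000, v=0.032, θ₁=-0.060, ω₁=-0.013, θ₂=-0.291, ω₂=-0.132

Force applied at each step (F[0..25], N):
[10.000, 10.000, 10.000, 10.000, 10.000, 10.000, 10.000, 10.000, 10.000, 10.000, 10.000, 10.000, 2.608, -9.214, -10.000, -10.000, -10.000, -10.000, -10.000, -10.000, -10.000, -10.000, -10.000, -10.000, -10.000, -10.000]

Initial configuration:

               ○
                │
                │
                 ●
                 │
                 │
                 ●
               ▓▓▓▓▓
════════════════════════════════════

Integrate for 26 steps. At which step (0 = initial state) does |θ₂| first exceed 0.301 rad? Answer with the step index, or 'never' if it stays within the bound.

apply F[0]=+10.000 → step 1: x=0.004, v=0.350, θ₁=-0.064, ω₁=-0.369, θ₂=-0.294, ω₂=-0.189
apply F[1]=+10.000 → step 2: x=0.014, v=0.669, θ₁=-0.075, ω₁=-0.728, θ₂=-0.299, ω₂=-0.243
apply F[2]=+10.000 → step 3: x=0.031, v=0.990, θ₁=-0.093, ω₁=-1.094, θ₂=-0.304, ω₂=-0.290
apply F[3]=+10.000 → step 4: x=0.054, v=1.312, θ₁=-0.119, ω₁=-1.468, θ₂=-0.310, ω₂=-0.328
apply F[4]=+10.000 → step 5: x=0.083, v=1.634, θ₁=-0.152, ω₁=-1.849, θ₂=-0.317, ω₂=-0.354
apply F[5]=+10.000 → step 6: x=0.119, v=1.952, θ₁=-0.193, ω₁=-2.236, θ₂=-0.324, ω₂=-0.367
apply F[6]=+10.000 → step 7: x=0.161, v=2.260, θ₁=-0.241, ω₁=-2.621, θ₂=-0.332, ω₂=-0.371
apply F[7]=+10.000 → step 8: x=0.209, v=2.552, θ₁=-0.297, ω₁=-2.996, θ₂=-0.339, ω₂=-0.368
apply F[8]=+10.000 → step 9: x=0.263, v=2.818, θ₁=-0.361, ω₁=-3.351, θ₂=-0.346, ω₂=-0.367
apply F[9]=+10.000 → step 10: x=0.322, v=3.051, θ₁=-0.431, ω₁=-3.675, θ₂=-0.354, ω₂=-0.376
apply F[10]=+10.000 → step 11: x=0.385, v=3.244, θ₁=-0.508, ω₁=-3.961, θ₂=-0.361, ω₂=-0.404
apply F[11]=+10.000 → step 12: x=0.451, v=3.395, θ₁=-0.589, ω₁=-4.207, θ₂=-0.370, ω₂=-0.458
apply F[12]=+2.608 → step 13: x=0.519, v=3.358, θ₁=-0.674, ω₁=-4.290, θ₂=-0.380, ω₂=-0.509
apply F[13]=-9.214 → step 14: x=0.583, v=3.084, θ₁=-0.759, ω₁=-4.204, θ₂=-0.390, ω₂=-0.507
apply F[14]=-10.000 → step 15: x=0.642, v=2.806, θ₁=-0.843, ω₁=-4.147, θ₂=-0.400, ω₂=-0.493
apply F[15]=-10.000 → step 16: x=0.695, v=2.533, θ₁=-0.925, ω₁=-4.127, θ₂=-0.410, ω₂=-0.474
apply F[16]=-10.000 → step 17: x=0.743, v=2.262, θ₁=-1.008, ω₁=-4.139, θ₂=-0.419, ω₂=-0.453
apply F[17]=-10.000 → step 18: x=0.786, v=1.988, θ₁=-1.091, ω₁=-4.181, θ₂=-0.428, ω₂=-0.433
apply F[18]=-10.000 → step 19: x=0.823, v=1.708, θ₁=-1.175, ω₁=-4.250, θ₂=-0.436, ω₂=-0.416
apply F[19]=-10.000 → step 20: x=0.854, v=1.418, θ₁=-1.261, ω₁=-4.345, θ₂=-0.444, ω₂=-0.407
apply F[20]=-10.000 → step 21: x=0.880, v=1.114, θ₁=-1.349, ω₁=-4.467, θ₂=-0.452, ω₂=-0.408
apply F[21]=-10.000 → step 22: x=0.899, v=0.792, θ₁=-1.440, ω₁=-4.618, θ₂=-0.461, ω₂=-0.423
apply F[22]=-10.000 → step 23: x=0.911, v=0.449, θ₁=-1.534, ω₁=-4.800, θ₂=-0.470, ω₂=-0.459
apply F[23]=-10.000 → step 24: x=0.916, v=0.078, θ₁=-1.632, ω₁=-5.017, θ₂=-0.479, ω₂=-0.521
apply F[24]=-10.000 → step 25: x=0.914, v=-0.326, θ₁=-1.735, ω₁=-5.277, θ₂=-0.491, ω₂=-0.618
apply F[25]=-10.000 → step 26: x=0.903, v=-0.770, θ₁=-1.844, ω₁=-5.588, θ₂=-0.504, ω₂=-0.761
|θ₂| = 0.304 > 0.301 first at step 3.

Answer: 3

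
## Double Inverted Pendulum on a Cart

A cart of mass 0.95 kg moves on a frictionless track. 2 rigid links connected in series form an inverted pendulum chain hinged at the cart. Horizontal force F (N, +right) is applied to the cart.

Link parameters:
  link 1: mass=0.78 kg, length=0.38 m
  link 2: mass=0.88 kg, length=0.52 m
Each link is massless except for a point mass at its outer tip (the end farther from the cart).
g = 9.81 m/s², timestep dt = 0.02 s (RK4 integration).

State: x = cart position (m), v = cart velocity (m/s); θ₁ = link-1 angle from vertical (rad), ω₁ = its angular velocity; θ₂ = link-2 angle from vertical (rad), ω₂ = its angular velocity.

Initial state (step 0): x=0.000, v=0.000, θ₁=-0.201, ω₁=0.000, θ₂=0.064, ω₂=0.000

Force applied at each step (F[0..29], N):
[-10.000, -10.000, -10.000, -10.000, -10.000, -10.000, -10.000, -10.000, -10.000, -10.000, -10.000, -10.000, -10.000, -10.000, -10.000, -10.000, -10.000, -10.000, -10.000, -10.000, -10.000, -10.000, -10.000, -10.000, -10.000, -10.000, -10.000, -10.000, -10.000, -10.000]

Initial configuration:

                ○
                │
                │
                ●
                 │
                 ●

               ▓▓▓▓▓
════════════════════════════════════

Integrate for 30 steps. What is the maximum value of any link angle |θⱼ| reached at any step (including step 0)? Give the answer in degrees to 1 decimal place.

apply F[0]=-10.000 → step 1: x=-0.001, v=-0.139, θ₁=-0.200, ω₁=0.103, θ₂=0.066, ω₂=0.219
apply F[1]=-10.000 → step 2: x=-0.006, v=-0.280, θ₁=-0.197, ω₁=0.210, θ₂=0.073, ω₂=0.439
apply F[2]=-10.000 → step 3: x=-0.013, v=-0.422, θ₁=-0.192, ω₁=0.325, θ₂=0.084, ω₂=0.661
apply F[3]=-10.000 → step 4: x=-0.023, v=-0.568, θ₁=-0.184, ω₁=0.452, θ₂=0.099, ω₂=0.885
apply F[4]=-10.000 → step 5: x=-0.035, v=-0.718, θ₁=-0.173, ω₁=0.595, θ₂=0.119, ω₂=1.111
apply F[5]=-10.000 → step 6: x=-0.051, v=-0.874, θ₁=-0.160, ω₁=0.762, θ₂=0.144, ω₂=1.338
apply F[6]=-10.000 → step 7: x=-0.070, v=-1.036, θ₁=-0.143, ω₁=0.958, θ₂=0.173, ω₂=1.566
apply F[7]=-10.000 → step 8: x=-0.093, v=-1.206, θ₁=-0.121, ω₁=1.193, θ₂=0.206, ω₂=1.790
apply F[8]=-10.000 → step 9: x=-0.119, v=-1.386, θ₁=-0.095, ω₁=1.475, θ₂=0.244, ω₂=2.008
apply F[9]=-10.000 → step 10: x=-0.148, v=-1.576, θ₁=-0.062, ω₁=1.816, θ₂=0.286, ω₂=2.212
apply F[10]=-10.000 → step 11: x=-0.182, v=-1.777, θ₁=-0.022, ω₁=2.225, θ₂=0.333, ω₂=2.394
apply F[11]=-10.000 → step 12: x=-0.219, v=-1.988, θ₁=0.028, ω₁=2.711, θ₂=0.382, ω₂=2.541
apply F[12]=-10.000 → step 13: x=-0.261, v=-2.205, θ₁=0.087, ω₁=3.276, θ₂=0.434, ω₂=2.641
apply F[13]=-10.000 → step 14: x=-0.308, v=-2.421, θ₁=0.159, ω₁=3.911, θ₂=0.487, ω₂=2.682
apply F[14]=-10.000 → step 15: x=-0.358, v=-2.624, θ₁=0.244, ω₁=4.586, θ₂=0.541, ω₂=2.656
apply F[15]=-10.000 → step 16: x=-0.412, v=-2.796, θ₁=0.343, ω₁=5.252, θ₂=0.593, ω₂=2.573
apply F[16]=-10.000 → step 17: x=-0.470, v=-2.919, θ₁=0.454, ω₁=5.852, θ₂=0.643, ω₂=2.458
apply F[17]=-10.000 → step 18: x=-0.529, v=-2.982, θ₁=0.576, ω₁=6.341, θ₂=0.691, ω₂=2.352
apply F[18]=-10.000 → step 19: x=-0.589, v=-2.986, θ₁=0.707, ω₁=6.708, θ₂=0.738, ω₂=2.293
apply F[19]=-10.000 → step 20: x=-0.648, v=-2.939, θ₁=0.844, ω₁=6.970, θ₂=0.784, ω₂=2.305
apply F[20]=-10.000 → step 21: x=-0.706, v=-2.850, θ₁=0.985, ω₁=7.160, θ₂=0.831, ω₂=2.400
apply F[21]=-10.000 → step 22: x=-0.762, v=-2.728, θ₁=1.130, ω₁=7.307, θ₂=0.880, ω₂=2.579
apply F[22]=-10.000 → step 23: x=-0.815, v=-2.579, θ₁=1.277, ω₁=7.434, θ₂=0.934, ω₂=2.843
apply F[23]=-10.000 → step 24: x=-0.865, v=-2.406, θ₁=1.427, ω₁=7.556, θ₂=0.995, ω₂=3.192
apply F[24]=-10.000 → step 25: x=-0.911, v=-2.210, θ₁=1.579, ω₁=7.677, θ₂=1.063, ω₂=3.629
apply F[25]=-10.000 → step 26: x=-0.953, v=-1.991, θ₁=1.734, ω₁=7.797, θ₂=1.140, ω₂=4.162
apply F[26]=-10.000 → step 27: x=-0.990, v=-1.749, θ₁=1.891, ω₁=7.902, θ₂=1.230, ω₂=4.804
apply F[27]=-10.000 → step 28: x=-1.023, v=-1.487, θ₁=2.050, ω₁=7.969, θ₂=1.333, ω₂=5.570
apply F[28]=-10.000 → step 29: x=-1.050, v=-1.210, θ₁=2.209, ω₁=7.952, θ₂=1.454, ω₂=6.480
apply F[29]=-10.000 → step 30: x=-1.071, v=-0.925, θ₁=2.367, ω₁=7.779, θ₂=1.594, ω₂=7.551
Max |angle| over trajectory = 2.367 rad = 135.6°.

Answer: 135.6°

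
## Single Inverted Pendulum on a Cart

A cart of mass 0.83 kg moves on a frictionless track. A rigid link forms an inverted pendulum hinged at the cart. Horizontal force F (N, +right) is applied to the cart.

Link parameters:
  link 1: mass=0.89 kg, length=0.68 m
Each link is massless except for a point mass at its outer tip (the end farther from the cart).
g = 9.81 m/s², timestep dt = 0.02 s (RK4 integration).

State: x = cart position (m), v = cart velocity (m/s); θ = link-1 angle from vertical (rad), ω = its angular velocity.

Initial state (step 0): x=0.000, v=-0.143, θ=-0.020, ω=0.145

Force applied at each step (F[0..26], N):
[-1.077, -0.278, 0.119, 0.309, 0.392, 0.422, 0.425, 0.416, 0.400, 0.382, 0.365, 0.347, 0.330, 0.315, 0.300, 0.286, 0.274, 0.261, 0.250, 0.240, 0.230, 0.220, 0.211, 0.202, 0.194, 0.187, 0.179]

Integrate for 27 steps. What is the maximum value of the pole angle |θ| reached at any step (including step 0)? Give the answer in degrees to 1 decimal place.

apply F[0]=-1.077 → step 1: x=-0.003, v=-0.165, θ=-0.017, ω=0.172
apply F[1]=-0.278 → step 2: x=-0.006, v=-0.169, θ=-0.013, ω=0.173
apply F[2]=+0.119 → step 3: x=-0.010, v=-0.163, θ=-0.010, ω=0.162
apply F[3]=+0.309 → step 4: x=-0.013, v=-0.154, θ=-0.007, ω=0.146
apply F[4]=+0.392 → step 5: x=-0.016, v=-0.143, θ=-0.004, ω=0.129
apply F[5]=+0.422 → step 6: x=-0.019, v=-0.133, θ=-0.002, ω=0.112
apply F[6]=+0.425 → step 7: x=-0.021, v=-0.122, θ=0.000, ω=0.096
apply F[7]=+0.416 → step 8: x=-0.024, v=-0.112, θ=0.002, ω=0.082
apply F[8]=+0.400 → step 9: x=-0.026, v=-0.103, θ=0.004, ω=0.070
apply F[9]=+0.382 → step 10: x=-0.028, v=-0.095, θ=0.005, ω=0.059
apply F[10]=+0.365 → step 11: x=-0.029, v=-0.087, θ=0.006, ω=0.049
apply F[11]=+0.347 → step 12: x=-0.031, v=-0.080, θ=0.007, ω=0.040
apply F[12]=+0.330 → step 13: x=-0.033, v=-0.074, θ=0.008, ω=0.033
apply F[13]=+0.315 → step 14: x=-0.034, v=-0.068, θ=0.008, ω=0.027
apply F[14]=+0.300 → step 15: x=-0.035, v=-0.063, θ=0.009, ω=0.021
apply F[15]=+0.286 → step 16: x=-0.037, v=-0.058, θ=0.009, ω=0.016
apply F[16]=+0.274 → step 17: x=-0.038, v=-0.053, θ=0.009, ω=0.012
apply F[17]=+0.261 → step 18: x=-0.039, v=-0.049, θ=0.009, ω=0.008
apply F[18]=+0.250 → step 19: x=-0.040, v=-0.044, θ=0.010, ω=0.005
apply F[19]=+0.240 → step 20: x=-0.041, v=-0.041, θ=0.010, ω=0.002
apply F[20]=+0.230 → step 21: x=-0.041, v=-0.037, θ=0.010, ω=-0.000
apply F[21]=+0.220 → step 22: x=-0.042, v=-0.034, θ=0.010, ω=-0.002
apply F[22]=+0.211 → step 23: x=-0.043, v=-0.031, θ=0.010, ω=-0.004
apply F[23]=+0.202 → step 24: x=-0.043, v=-0.028, θ=0.010, ω=-0.005
apply F[24]=+0.194 → step 25: x=-0.044, v=-0.025, θ=0.009, ω=-0.006
apply F[25]=+0.187 → step 26: x=-0.044, v=-0.023, θ=0.009, ω=-0.007
apply F[26]=+0.179 → step 27: x=-0.045, v=-0.020, θ=0.009, ω=-0.008
Max |angle| over trajectory = 0.020 rad = 1.1°.

Answer: 1.1°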